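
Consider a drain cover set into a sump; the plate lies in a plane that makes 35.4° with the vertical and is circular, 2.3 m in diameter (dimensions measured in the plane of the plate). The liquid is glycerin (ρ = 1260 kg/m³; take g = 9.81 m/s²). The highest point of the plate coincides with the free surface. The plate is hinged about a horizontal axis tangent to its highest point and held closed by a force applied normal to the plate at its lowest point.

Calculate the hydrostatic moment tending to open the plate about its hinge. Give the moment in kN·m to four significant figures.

γ = ρg = 1260 × 9.81 / 1000 = 12.3606 kN/m³.
The plate makes 35.4° with the vertical, i.e. θ = 90° − 35.4° = 54.6° to the horizontal. Measuring y along the incline from the free-surface line, vertical depth h = y·sinθ with sinθ = 0.815128.
The centroid is at the centre, 1.15 m below the top of the plate, so y_c = 1.15 m and h_c = 1.15 × 0.815128 = 0.937397 m.
A = π(1.15)² = 4.15476 m².
Resultant F = γ·h_c·A = 12.3606 × 0.937397 × 4.15476 = 48.1403 kN.
I_c = πr⁴/4 = π × 1.15⁴/4 = 1.37367 m⁴.
Centre of pressure: y_p = y_c + I_c/(y_c·A) = 1.15 + 1.37367/(1.15 × 4.15476) = 1.15 + 0.287501 = 1.4375 m along the plane.
The resultant acts 1.15 + 0.287501 = 1.4375 m (along the plate) below the hinge at the top edge, so the moment about the hinge is M = F × 1.4375 = 48.1403 × 1.4375 = 69.2017 kN·m.

M ≈ 69.20 kN·m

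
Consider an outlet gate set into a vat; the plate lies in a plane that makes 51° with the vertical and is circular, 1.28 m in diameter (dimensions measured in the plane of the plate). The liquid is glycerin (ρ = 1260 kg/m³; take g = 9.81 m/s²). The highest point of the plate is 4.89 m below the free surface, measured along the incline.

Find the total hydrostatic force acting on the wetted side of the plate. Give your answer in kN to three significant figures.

F ≈ 55.4 kN

γ = ρg = 1260 × 9.81 / 1000 = 12.3606 kN/m³.
The plate makes 51° with the vertical, i.e. θ = 90° − 51° = 39° to the horizontal. Measuring y along the incline from the free-surface line, vertical depth h = y·sinθ with sinθ = 0.629320.
The centroid is at the centre, 0.64 m below the top of the plate, so y_c = 4.89 + 0.64 = 5.53 m and h_c = 5.53 × 0.629320 = 3.48014 m.
A = π(0.64)² = 1.2868 m².
Resultant F = γ·h_c·A = 12.3606 × 3.48014 × 1.2868 = 55.3538 kN.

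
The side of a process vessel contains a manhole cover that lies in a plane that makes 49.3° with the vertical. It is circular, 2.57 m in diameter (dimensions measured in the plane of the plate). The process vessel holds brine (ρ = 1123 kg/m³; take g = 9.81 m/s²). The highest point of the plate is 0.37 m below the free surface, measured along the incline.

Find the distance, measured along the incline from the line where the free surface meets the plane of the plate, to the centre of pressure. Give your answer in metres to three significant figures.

γ = ρg = 1123 × 9.81 / 1000 = 11.01663 kN/m³.
The plate makes 49.3° with the vertical, i.e. θ = 90° − 49.3° = 40.7° to the horizontal. Measuring y along the incline from the free-surface line, vertical depth h = y·sinθ with sinθ = 0.652098.
The centroid is at the centre, 1.285 m below the top of the plate, so y_c = 0.37 + 1.285 = 1.655 m and h_c = 1.655 × 0.652098 = 1.07922 m.
A = π(1.285)² = 5.18748 m².
Resultant F = γ·h_c·A = 11.01663 × 1.07922 × 5.18748 = 61.6759 kN.
I_c = πr⁴/4 = π × 1.285⁴/4 = 2.14142 m⁴.
Centre of pressure: y_p = y_c + I_c/(y_c·A) = 1.655 + 2.14142/(1.655 × 5.18748) = 1.655 + 0.249429 = 1.90443 m along the plane.

y_p = 1.90 m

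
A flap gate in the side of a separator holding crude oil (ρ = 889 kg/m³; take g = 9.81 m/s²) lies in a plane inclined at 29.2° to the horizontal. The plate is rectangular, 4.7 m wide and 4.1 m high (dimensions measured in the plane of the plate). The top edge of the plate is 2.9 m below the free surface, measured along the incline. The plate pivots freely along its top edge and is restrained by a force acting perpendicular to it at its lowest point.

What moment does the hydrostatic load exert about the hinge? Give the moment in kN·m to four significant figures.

M ≈ 946.8 kN·m

γ = ρg = 889 × 9.81 / 1000 = 8.72109 kN/m³.
Let θ = 29.2° be the plate's angle to the horizontal; measure y along the incline from where the plane meets the free surface. Vertical depth h = y·sinθ with sinθ = 0.487860.
The centroid lies 4.1/2 = 2.05 m below the top edge, so y_c = 2.9 + 2.05 = 4.95 m and h_c = 4.95 × 0.487860 = 2.41491 m.
A = 4.7 × 4.1 = 19.27 m².
Resultant F = γ·h_c·A = 8.72109 × 2.41491 × 19.27 = 405.839 kN.
I_c = b·h³/12 = 4.7 × 4.1³/12 = 26.9941 m⁴.
Centre of pressure: y_p = y_c + I_c/(y_c·A) = 4.95 + 26.9941/(4.95 × 19.27) = 4.95 + 0.282997 = 5.233 m along the plane.
The resultant acts 2.05 + 0.282997 = 2.333 m (along the plate) below the hinge at the top edge, so the moment about the hinge is M = F × 2.333 = 405.839 × 2.333 = 946.822 kN·m.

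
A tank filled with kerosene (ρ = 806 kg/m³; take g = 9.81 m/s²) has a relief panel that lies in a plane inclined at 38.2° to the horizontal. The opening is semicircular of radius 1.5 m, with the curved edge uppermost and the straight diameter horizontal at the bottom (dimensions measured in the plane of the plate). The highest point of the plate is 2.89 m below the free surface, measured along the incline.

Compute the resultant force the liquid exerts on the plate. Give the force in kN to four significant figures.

γ = ρg = 806 × 9.81 / 1000 = 7.90686 kN/m³.
Let θ = 38.2° be the plate's angle to the horizontal; measure y along the incline from where the plane meets the free surface. Vertical depth h = y·sinθ with sinθ = 0.618408.
The centroid lies 4r/(3π) = 0.63662 m above the diameter, so r − 4r/(3π) = 1.5 − 0.63662 = 0.86338 m below the topmost point, so y_c = 2.89 + 0.86338 = 3.75338 m and h_c = 3.75338 × 0.618408 = 2.32112 m.
A = πr²/2 = π × 1.5²/2 = 3.53429 m².
Resultant F = γ·h_c·A = 7.90686 × 2.32112 × 3.53429 = 64.864 kN.

F ≈ 64.86 kN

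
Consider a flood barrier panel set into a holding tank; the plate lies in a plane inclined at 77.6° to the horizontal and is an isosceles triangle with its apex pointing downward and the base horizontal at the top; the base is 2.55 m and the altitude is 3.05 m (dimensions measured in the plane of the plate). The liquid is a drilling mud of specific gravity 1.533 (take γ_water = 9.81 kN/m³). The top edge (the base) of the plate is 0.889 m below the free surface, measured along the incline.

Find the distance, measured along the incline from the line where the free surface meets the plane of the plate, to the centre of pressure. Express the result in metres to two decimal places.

y_p = 2.18 m

γ = 1.533 × 9.81 = 15.03873 kN/m³.
Let θ = 77.6° be the plate's angle to the horizontal; measure y along the incline from where the plane meets the free surface. Vertical depth h = y·sinθ with sinθ = 0.976672.
With the apex down, the centroid sits h/3 = 3.05/3 = 1.01667 m below the base (the top edge), so y_c = 0.889 + 1.01667 = 1.90567 m and h_c = 1.90567 × 0.976672 = 1.86121 m.
A = ½ × 2.55 × 3.05 = 3.88875 m².
Resultant F = γ·h_c·A = 15.03873 × 1.86121 × 3.88875 = 108.847 kN.
I_c = b·h³/36 = 2.55 × 3.05³/36 = 2.00973 m⁴.
Centre of pressure: y_p = y_c + I_c/(y_c·A) = 1.90567 + 2.00973/(1.90567 × 3.88875) = 1.90567 + 0.271194 = 2.17686 m along the plane.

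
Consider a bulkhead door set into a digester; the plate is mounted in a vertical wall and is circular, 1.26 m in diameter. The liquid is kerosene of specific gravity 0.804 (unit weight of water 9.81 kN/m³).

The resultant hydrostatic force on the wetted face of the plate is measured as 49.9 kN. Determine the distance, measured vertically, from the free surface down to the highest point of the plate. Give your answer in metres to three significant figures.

γ = 0.804 × 9.81 = 7.88724 kN/m³.
A = π(0.63)² = 1.2469 m².
From F = γ·h_c·A, the centroid depth is h_c = 49.9/(7.88724 × 1.2469) = 5.07392 m.
The centroid is at the centre, 0.63 m below the top of the plate, so the highest point sits at h_top = 5.07392 − 0.63 = 4.44392 m below the surface.

d_top ≈ 4.44 m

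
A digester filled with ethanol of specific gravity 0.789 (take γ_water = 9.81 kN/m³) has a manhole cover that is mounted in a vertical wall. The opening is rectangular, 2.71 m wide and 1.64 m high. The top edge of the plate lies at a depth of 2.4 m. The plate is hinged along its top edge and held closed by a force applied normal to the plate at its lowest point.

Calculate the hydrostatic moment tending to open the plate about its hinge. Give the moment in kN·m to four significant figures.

γ = 0.789 × 9.81 = 7.74009 kN/m³.
The centroid lies 1.64/2 = 0.82 m below the top edge, so the centroid depth is h_c = 2.4 + 0.82 = 3.22 m.
A = 2.71 × 1.64 = 4.4444 m².
Resultant F = γ·h_c·A = 7.74009 × 3.22 × 4.4444 = 110.768 kN.
I_c = b·h³/12 = 2.71 × 1.64³/12 = 0.996138 m⁴.
Centre of pressure: y_p = y_c + I_c/(y_c·A) = 3.22 + 0.996138/(3.22 × 4.4444) = 3.22 + 0.0696066 = 3.28961 m along the plane.
The resultant acts 0.82 + 0.0696066 = 0.889607 m (along the plate) below the hinge at the top edge, so the moment about the hinge is M = F × 0.889607 = 110.768 × 0.889607 = 98.54 kN·m.

M ≈ 98.54 kN·m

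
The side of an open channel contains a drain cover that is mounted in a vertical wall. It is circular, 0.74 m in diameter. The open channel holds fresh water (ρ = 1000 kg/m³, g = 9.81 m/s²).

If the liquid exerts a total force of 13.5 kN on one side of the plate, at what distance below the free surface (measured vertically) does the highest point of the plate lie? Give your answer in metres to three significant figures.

γ = ρg = 1000 × 9.81 = 9810 N/m³ = 9.81 kN/m³.
A = π(0.37)² = 0.430084 m².
From F = γ·h_c·A, the centroid depth is h_c = 13.5/(9.81 × 0.430084) = 3.19972 m.
The centroid is at the centre, 0.37 m below the top of the plate, so the highest point sits at h_top = 3.19972 − 0.37 = 2.82972 m below the surface.

d_top ≈ 2.83 m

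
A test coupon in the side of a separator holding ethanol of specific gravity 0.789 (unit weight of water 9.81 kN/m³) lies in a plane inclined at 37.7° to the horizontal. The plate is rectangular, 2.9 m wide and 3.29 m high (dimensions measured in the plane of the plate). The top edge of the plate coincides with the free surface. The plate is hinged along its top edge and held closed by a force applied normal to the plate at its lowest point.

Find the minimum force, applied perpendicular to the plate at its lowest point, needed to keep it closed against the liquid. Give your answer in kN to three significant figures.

P ≈ 49.5 kN

γ = 0.789 × 9.81 = 7.74009 kN/m³.
Let θ = 37.7° be the plate's angle to the horizontal; measure y along the incline from where the plane meets the free surface. Vertical depth h = y·sinθ with sinθ = 0.611527.
The centroid lies 3.29/2 = 1.645 m below the top edge, so y_c = 1.645 m and h_c = 1.645 × 0.611527 = 1.00596 m.
A = 2.9 × 3.29 = 9.541 m².
Resultant F = γ·h_c·A = 7.74009 × 1.00596 × 9.541 = 74.2883 kN.
I_c = b·h³/12 = 2.9 × 3.29³/12 = 8.60606 m⁴.
Centre of pressure: y_p = y_c + I_c/(y_c·A) = 1.645 + 8.60606/(1.645 × 9.541) = 1.645 + 0.548333 = 2.19333 m along the plane.
The resultant acts 1.645 + 0.548333 = 2.19333 m (along the plate) below the hinge at the top edge, so the moment about the hinge is M = F × 2.19333 = 74.2883 × 2.19333 = 162.939 kN·m.
A normal force at the bottom, 3.29 m from the hinge, must supply this moment: P = 162.939/3.29 = 49.5255 kN.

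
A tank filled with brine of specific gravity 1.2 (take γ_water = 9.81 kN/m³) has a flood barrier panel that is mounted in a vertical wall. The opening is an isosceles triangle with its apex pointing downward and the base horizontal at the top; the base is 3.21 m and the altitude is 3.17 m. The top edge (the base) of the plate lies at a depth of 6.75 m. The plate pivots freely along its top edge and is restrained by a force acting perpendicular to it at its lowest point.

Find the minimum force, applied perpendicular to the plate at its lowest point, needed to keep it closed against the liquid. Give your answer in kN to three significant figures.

P ≈ 166 kN

γ = 1.2 × 9.81 = 11.772 kN/m³.
With the apex down, the centroid sits h/3 = 3.17/3 = 1.05667 m below the base (the top edge), so the centroid depth is h_c = 6.75 + 1.05667 = 7.80667 m.
A = ½ × 3.21 × 3.17 = 5.08785 m².
Resultant F = γ·h_c·A = 11.772 × 7.80667 × 5.08785 = 467.574 kN.
I_c = b·h³/36 = 3.21 × 3.17³/36 = 2.84041 m⁴.
Centre of pressure: y_p = y_c + I_c/(y_c·A) = 7.80667 + 2.84041/(7.80667 × 5.08785) = 7.80667 + 0.0715123 = 7.87818 m along the plane.
The resultant acts 1.05667 + 0.0715123 = 1.12818 m (along the plate) below the hinge at the top edge, so the moment about the hinge is M = F × 1.12818 = 467.574 × 1.12818 = 527.508 kN·m.
A normal force at the bottom, 3.17 m from the hinge, must supply this moment: P = 527.508/3.17 = 166.406 kN.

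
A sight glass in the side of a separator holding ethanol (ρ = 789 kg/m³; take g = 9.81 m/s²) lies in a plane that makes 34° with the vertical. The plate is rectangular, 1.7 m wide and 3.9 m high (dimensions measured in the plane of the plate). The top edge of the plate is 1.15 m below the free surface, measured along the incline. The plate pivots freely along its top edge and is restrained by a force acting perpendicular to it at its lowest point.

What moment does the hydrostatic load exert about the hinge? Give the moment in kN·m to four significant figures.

M ≈ 311.1 kN·m

γ = ρg = 789 × 9.81 / 1000 = 7.74009 kN/m³.
The plate makes 34° with the vertical, i.e. θ = 90° − 34° = 56° to the horizontal. Measuring y along the incline from the free-surface line, vertical depth h = y·sinθ with sinθ = 0.829038.
The centroid lies 3.9/2 = 1.95 m below the top edge, so y_c = 1.15 + 1.95 = 3.1 m and h_c = 3.1 × 0.829038 = 2.57002 m.
A = 1.7 × 3.9 = 6.63 m².
Resultant F = γ·h_c·A = 7.74009 × 2.57002 × 6.63 = 131.885 kN.
I_c = b·h³/12 = 1.7 × 3.9³/12 = 8.40353 m⁴.
Centre of pressure: y_p = y_c + I_c/(y_c·A) = 3.1 + 8.40353/(3.1 × 6.63) = 3.1 + 0.408871 = 3.50887 m along the plane.
The resultant acts 1.95 + 0.408871 = 2.35887 m (along the plate) below the hinge at the top edge, so the moment about the hinge is M = F × 2.35887 = 131.885 × 2.35887 = 311.1 kN·m.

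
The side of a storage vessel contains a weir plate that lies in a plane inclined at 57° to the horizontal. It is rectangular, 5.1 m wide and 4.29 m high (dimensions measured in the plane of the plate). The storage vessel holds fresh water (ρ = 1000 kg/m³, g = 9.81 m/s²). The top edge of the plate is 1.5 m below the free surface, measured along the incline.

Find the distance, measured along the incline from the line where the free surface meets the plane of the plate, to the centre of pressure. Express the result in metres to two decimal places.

γ = ρg = 1000 × 9.81 = 9810 N/m³ = 9.81 kN/m³.
Let θ = 57° be the plate's angle to the horizontal; measure y along the incline from where the plane meets the free surface. Vertical depth h = y·sinθ with sinθ = 0.838671.
The centroid lies 4.29/2 = 2.145 m below the top edge, so y_c = 1.5 + 2.145 = 3.645 m and h_c = 3.645 × 0.838671 = 3.05696 m.
A = 5.1 × 4.29 = 21.879 m².
Resultant F = γ·h_c·A = 9.81 × 3.05696 × 21.879 = 656.124 kN.
I_c = b·h³/12 = 5.1 × 4.29³/12 = 33.5553 m⁴.
Centre of pressure: y_p = y_c + I_c/(y_c·A) = 3.645 + 33.5553/(3.645 × 21.879) = 3.645 + 0.420762 = 4.06576 m along the plane.

y_p = 4.07 m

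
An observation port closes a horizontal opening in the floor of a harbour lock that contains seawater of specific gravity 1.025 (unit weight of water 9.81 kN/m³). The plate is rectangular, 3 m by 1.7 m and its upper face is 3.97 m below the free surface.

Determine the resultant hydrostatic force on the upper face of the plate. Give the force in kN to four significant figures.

F ≈ 203.6 kN

γ = 1.025 × 9.81 = 10.05525 kN/m³.
The plate is horizontal, so pressure is uniform at p = γ·h = 10.05525 × 3.97 = 39.9193 kN/m².
A = 3 × 1.7 = 5.1 m².
F = p·A = 39.9193 × 5.1 = 203.588 kN.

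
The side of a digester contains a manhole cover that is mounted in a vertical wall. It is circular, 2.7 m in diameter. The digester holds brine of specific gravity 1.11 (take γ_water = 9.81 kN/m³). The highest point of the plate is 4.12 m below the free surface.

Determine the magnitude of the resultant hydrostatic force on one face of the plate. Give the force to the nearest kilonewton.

γ = 1.11 × 9.81 = 10.8891 kN/m³.
The centroid is at the centre, 1.35 m below the top of the plate, so the centroid depth is h_c = 4.12 + 1.35 = 5.47 m.
A = π(1.35)² = 5.72555 m².
Resultant F = γ·h_c·A = 10.8891 × 5.47 × 5.72555 = 341.033 kN.

F ≈ 341 kN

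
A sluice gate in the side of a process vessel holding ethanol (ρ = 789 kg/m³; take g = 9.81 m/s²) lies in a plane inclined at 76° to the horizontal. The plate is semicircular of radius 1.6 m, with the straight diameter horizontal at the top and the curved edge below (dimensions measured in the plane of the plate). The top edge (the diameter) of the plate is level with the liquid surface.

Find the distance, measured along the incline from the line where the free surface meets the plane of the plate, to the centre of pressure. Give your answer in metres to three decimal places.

γ = ρg = 789 × 9.81 / 1000 = 7.74009 kN/m³.
Let θ = 76° be the plate's angle to the horizontal; measure y along the incline from where the plane meets the free surface. Vertical depth h = y·sinθ with sinθ = 0.970296.
The centroid of a semicircle lies 4r/(3π) = 0.679061 m from the diameter, here below the top edge, so y_c = 0.679061 m and h_c = 0.679061 × 0.970296 = 0.65889 m.
A = πr²/2 = π × 1.6²/2 = 4.02124 m².
Resultant F = γ·h_c·A = 7.74009 × 0.65889 × 4.02124 = 20.5078 kN.
I_c = (π/8 − 8/(9π))·r⁴ = 0.109757 × 1.6⁴ = 0.719303 m⁴.
Centre of pressure: y_p = y_c + I_c/(y_c·A) = 0.679061 + 0.719303/(0.679061 × 4.02124) = 0.679061 + 0.263417 = 0.942478 m along the plane.

y_p = 0.942 m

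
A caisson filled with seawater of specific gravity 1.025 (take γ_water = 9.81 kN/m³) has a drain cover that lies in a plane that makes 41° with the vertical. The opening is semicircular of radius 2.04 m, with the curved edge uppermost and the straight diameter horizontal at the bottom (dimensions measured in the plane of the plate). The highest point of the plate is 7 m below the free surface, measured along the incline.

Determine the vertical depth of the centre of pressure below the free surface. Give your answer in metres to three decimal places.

γ = 1.025 × 9.81 = 10.05525 kN/m³.
The plate makes 41° with the vertical, i.e. θ = 90° − 41° = 49° to the horizontal. Measuring y along the incline from the free-surface line, vertical depth h = y·sinθ with sinθ = 0.754710.
The centroid lies 4r/(3π) = 0.865803 m above the diameter, so r − 4r/(3π) = 2.04 − 0.865803 = 1.1742 m below the topmost point, so y_c = 7 + 1.1742 = 8.1742 m and h_c = 8.1742 × 0.754710 = 6.16915 m.
A = πr²/2 = π × 2.04²/2 = 6.53703 m².
Resultant F = γ·h_c·A = 10.05525 × 6.16915 × 6.53703 = 405.507 kN.
I_c = (π/8 − 8/(9π))·r⁴ = 0.109757 × 2.04⁴ = 1.90087 m⁴.
Centre of pressure: y_p = y_c + I_c/(y_c·A) = 8.1742 + 1.90087/(8.1742 × 6.53703) = 8.1742 + 0.0355735 = 8.20977 m along the plane.
Vertically, h_p = y_p·sinθ = 8.20977 × 0.754710 = 6.196 m.

h_p = 6.196 m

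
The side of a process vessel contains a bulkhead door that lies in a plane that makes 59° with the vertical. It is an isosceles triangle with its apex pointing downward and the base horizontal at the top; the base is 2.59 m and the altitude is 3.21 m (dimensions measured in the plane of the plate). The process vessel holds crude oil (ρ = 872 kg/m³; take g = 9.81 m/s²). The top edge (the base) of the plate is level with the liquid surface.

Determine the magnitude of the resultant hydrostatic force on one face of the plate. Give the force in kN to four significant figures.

F ≈ 19.60 kN

γ = ρg = 872 × 9.81 / 1000 = 8.55432 kN/m³.
The plate makes 59° with the vertical, i.e. θ = 90° − 59° = 31° to the horizontal. Measuring y along the incline from the free-surface line, vertical depth h = y·sinθ with sinθ = 0.515038.
With the apex down, the centroid sits h/3 = 3.21/3 = 1.07 m below the base (the top edge), so y_c = 1.07 m and h_c = 1.07 × 0.515038 = 0.551091 m.
A = ½ × 2.59 × 3.21 = 4.15695 m².
Resultant F = γ·h_c·A = 8.55432 × 0.551091 × 4.15695 = 19.5967 kN.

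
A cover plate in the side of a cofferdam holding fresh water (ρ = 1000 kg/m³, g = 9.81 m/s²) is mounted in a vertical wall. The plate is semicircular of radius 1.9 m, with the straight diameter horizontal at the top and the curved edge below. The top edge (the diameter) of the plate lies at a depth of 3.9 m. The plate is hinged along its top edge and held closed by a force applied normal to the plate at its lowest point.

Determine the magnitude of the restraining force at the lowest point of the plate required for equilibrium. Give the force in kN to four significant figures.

γ = ρg = 1000 × 9.81 = 9810 N/m³ = 9.81 kN/m³.
The centroid of a semicircle lies 4r/(3π) = 0.806385 m from the diameter, here below the top edge, so the centroid depth is h_c = 3.9 + 0.806385 = 4.70639 m.
A = πr²/2 = π × 1.9²/2 = 5.67057 m².
Resultant F = γ·h_c·A = 9.81 × 4.70639 × 5.67057 = 261.808 kN.
I_c = (π/8 − 8/(9π))·r⁴ = 0.109757 × 1.9⁴ = 1.43036 m⁴.
Centre of pressure: y_p = y_c + I_c/(y_c·A) = 4.70639 + 1.43036/(4.70639 × 5.67057) = 4.70639 + 0.0535958 = 4.75999 m along the plane.
The resultant acts 0.806385 + 0.0535958 = 0.859981 m (along the plate) below the hinge at the top edge, so the moment about the hinge is M = F × 0.859981 = 261.808 × 0.859981 = 225.15 kN·m.
A normal force at the bottom, 1.9 m from the hinge, must supply this moment: P = 225.15/1.9 = 118.5 kN.

P ≈ 118.5 kN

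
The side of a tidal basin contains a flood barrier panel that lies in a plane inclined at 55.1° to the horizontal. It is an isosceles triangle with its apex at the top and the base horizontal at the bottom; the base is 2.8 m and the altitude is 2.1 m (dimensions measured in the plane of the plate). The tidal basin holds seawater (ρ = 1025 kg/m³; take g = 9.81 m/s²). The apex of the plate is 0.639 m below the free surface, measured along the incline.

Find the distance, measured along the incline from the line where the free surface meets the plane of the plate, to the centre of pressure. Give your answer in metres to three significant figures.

γ = ρg = 1025 × 9.81 / 1000 = 10.05525 kN/m³.
Let θ = 55.1° be the plate's angle to the horizontal; measure y along the incline from where the plane meets the free surface. Vertical depth h = y·sinθ with sinθ = 0.820152.
With the apex up, the centroid sits 2h/3 = 2 × 2.1/3 = 1.4 m below the apex, so y_c = 0.639 + 1.4 = 2.039 m and h_c = 2.039 × 0.820152 = 1.67229 m.
A = ½ × 2.8 × 2.1 = 2.94 m².
Resultant F = γ·h_c·A = 10.05525 × 1.67229 × 2.94 = 49.437 kN.
I_c = b·h³/36 = 2.8 × 2.1³/36 = 0.7203 m⁴.
Centre of pressure: y_p = y_c + I_c/(y_c·A) = 2.039 + 0.7203/(2.039 × 2.94) = 2.039 + 0.120157 = 2.15916 m along the plane.

y_p = 2.16 m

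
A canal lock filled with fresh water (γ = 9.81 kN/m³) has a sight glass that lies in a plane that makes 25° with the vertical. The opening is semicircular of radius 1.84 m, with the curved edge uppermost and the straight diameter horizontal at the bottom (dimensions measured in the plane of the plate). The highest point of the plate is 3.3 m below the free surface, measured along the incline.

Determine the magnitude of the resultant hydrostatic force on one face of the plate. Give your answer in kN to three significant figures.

F ≈ 206 kN

γ = 9.81 kN/m³.
The plate makes 25° with the vertical, i.e. θ = 90° − 25° = 65° to the horizontal. Measuring y along the incline from the free-surface line, vertical depth h = y·sinθ with sinθ = 0.906308.
The centroid lies 4r/(3π) = 0.78092 m above the diameter, so r − 4r/(3π) = 1.84 − 0.78092 = 1.05908 m below the topmost point, so y_c = 3.3 + 1.05908 = 4.35908 m and h_c = 4.35908 × 0.906308 = 3.95067 m.
A = πr²/2 = π × 1.84²/2 = 5.31809 m².
Resultant F = γ·h_c·A = 9.81 × 3.95067 × 5.31809 = 206.108 kN.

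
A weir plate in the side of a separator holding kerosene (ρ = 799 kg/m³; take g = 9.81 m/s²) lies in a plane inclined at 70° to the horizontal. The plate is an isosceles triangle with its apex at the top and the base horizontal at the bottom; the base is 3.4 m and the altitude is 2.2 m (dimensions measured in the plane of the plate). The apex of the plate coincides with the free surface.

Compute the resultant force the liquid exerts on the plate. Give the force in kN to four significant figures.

F ≈ 40.40 kN

γ = ρg = 799 × 9.81 / 1000 = 7.83819 kN/m³.
Let θ = 70° be the plate's angle to the horizontal; measure y along the incline from where the plane meets the free surface. Vertical depth h = y·sinθ with sinθ = 0.939693.
With the apex up, the centroid sits 2h/3 = 2 × 2.2/3 = 1.46667 m below the apex, so y_c = 1.46667 m and h_c = 1.46667 × 0.939693 = 1.37822 m.
A = ½ × 3.4 × 2.2 = 3.74 m².
Resultant F = γ·h_c·A = 7.83819 × 1.37822 × 3.74 = 40.4023 kN.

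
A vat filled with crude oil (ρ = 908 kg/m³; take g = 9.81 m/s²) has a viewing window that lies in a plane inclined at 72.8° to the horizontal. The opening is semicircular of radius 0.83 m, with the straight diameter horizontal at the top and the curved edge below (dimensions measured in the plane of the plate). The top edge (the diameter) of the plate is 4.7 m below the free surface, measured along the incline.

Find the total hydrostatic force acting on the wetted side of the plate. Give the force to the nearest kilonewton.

F ≈ 47 kN

γ = ρg = 908 × 9.81 / 1000 = 8.90748 kN/m³.
Let θ = 72.8° be the plate's angle to the horizontal; measure y along the incline from where the plane meets the free surface. Vertical depth h = y·sinθ with sinθ = 0.955278.
The centroid of a semicircle lies 4r/(3π) = 0.352263 m from the diameter, here below the top edge, so y_c = 4.7 + 0.352263 = 5.05226 m and h_c = 5.05226 × 0.955278 = 4.82631 m.
A = πr²/2 = π × 0.83²/2 = 1.08212 m².
Resultant F = γ·h_c·A = 8.90748 × 4.82631 × 1.08212 = 46.5206 kN.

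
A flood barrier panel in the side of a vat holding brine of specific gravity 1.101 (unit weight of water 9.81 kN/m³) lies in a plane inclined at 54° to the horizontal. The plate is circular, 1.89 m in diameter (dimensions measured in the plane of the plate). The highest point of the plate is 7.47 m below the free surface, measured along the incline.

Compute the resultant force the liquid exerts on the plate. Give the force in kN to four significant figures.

F ≈ 206.3 kN

γ = 1.101 × 9.81 = 10.80081 kN/m³.
Let θ = 54° be the plate's angle to the horizontal; measure y along the incline from where the plane meets the free surface. Vertical depth h = y·sinθ with sinθ = 0.809017.
The centroid is at the centre, 0.945 m below the top of the plate, so y_c = 7.47 + 0.945 = 8.415 m and h_c = 8.415 × 0.809017 = 6.80788 m.
A = π(0.945)² = 2.80552 m².
Resultant F = γ·h_c·A = 10.80081 × 6.80788 × 2.80552 = 206.292 kN.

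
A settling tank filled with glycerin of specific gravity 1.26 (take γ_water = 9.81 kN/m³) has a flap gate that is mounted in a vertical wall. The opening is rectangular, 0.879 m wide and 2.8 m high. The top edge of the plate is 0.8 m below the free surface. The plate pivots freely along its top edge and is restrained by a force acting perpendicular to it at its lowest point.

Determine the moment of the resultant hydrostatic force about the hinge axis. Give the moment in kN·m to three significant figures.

M ≈ 114 kN·m

γ = 1.26 × 9.81 = 12.3606 kN/m³.
The centroid lies 2.8/2 = 1.4 m below the top edge, so the centroid depth is h_c = 0.8 + 1.4 = 2.2 m.
A = 0.879 × 2.8 = 2.4612 m².
Resultant F = γ·h_c·A = 12.3606 × 2.2 × 2.4612 = 66.9282 kN.
I_c = b·h³/12 = 0.879 × 2.8³/12 = 1.60798 m⁴.
Centre of pressure: y_p = y_c + I_c/(y_c·A) = 2.2 + 1.60798/(2.2 × 2.4612) = 2.2 + 0.296969 = 2.49697 m along the plane.
The resultant acts 1.4 + 0.296969 = 1.69697 m (along the plate) below the hinge at the top edge, so the moment about the hinge is M = F × 1.69697 = 66.9282 × 1.69697 = 113.575 kN·m.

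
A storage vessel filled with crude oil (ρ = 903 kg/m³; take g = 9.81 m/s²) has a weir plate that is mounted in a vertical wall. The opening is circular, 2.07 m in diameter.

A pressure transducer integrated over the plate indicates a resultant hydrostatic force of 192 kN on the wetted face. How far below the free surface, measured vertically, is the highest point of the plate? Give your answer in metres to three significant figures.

γ = ρg = 903 × 9.81 / 1000 = 8.85843 kN/m³.
A = π(1.035)² = 3.36535 m².
From F = γ·h_c·A, the centroid depth is h_c = 192/(8.85843 × 3.36535) = 6.44042 m.
The centroid is at the centre, 1.035 m below the top of the plate, so the highest point sits at h_top = 6.44042 − 1.035 = 5.40542 m below the surface.

d_top ≈ 5.41 m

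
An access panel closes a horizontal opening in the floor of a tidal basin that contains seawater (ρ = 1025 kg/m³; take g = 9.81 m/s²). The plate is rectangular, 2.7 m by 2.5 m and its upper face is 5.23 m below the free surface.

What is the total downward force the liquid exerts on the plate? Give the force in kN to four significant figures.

γ = ρg = 1025 × 9.81 / 1000 = 10.05525 kN/m³.
The plate is horizontal, so pressure is uniform at p = γ·h = 10.05525 × 5.23 = 52.589 kN/m².
A = 2.7 × 2.5 = 6.75 m².
F = p·A = 52.589 × 6.75 = 354.976 kN.

F ≈ 355.0 kN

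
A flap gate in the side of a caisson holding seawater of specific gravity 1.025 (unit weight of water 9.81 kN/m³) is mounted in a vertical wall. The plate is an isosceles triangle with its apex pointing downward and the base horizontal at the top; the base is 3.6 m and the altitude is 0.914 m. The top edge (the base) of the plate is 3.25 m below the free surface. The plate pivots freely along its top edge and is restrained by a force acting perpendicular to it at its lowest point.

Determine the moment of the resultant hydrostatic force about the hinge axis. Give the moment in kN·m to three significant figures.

γ = 1.025 × 9.81 = 10.05525 kN/m³.
With the apex down, the centroid sits h/3 = 0.914/3 = 0.304667 m below the base (the top edge), so the centroid depth is h_c = 3.25 + 0.304667 = 3.55467 m.
A = ½ × 3.6 × 0.914 = 1.6452 m².
Resultant F = γ·h_c·A = 10.05525 × 3.55467 × 1.6452 = 58.8045 kN.
I_c = b·h³/36 = 3.6 × 0.914³/36 = 0.0763552 m⁴.
Centre of pressure: y_p = y_c + I_c/(y_c·A) = 3.55467 + 0.0763552/(3.55467 × 1.6452) = 3.55467 + 0.0130563 = 3.56773 m along the plane.
The resultant acts 0.304667 + 0.0130563 = 0.317723 m (along the plate) below the hinge at the top edge, so the moment about the hinge is M = F × 0.317723 = 58.8045 × 0.317723 = 18.6835 kN·m.

M ≈ 18.7 kN·m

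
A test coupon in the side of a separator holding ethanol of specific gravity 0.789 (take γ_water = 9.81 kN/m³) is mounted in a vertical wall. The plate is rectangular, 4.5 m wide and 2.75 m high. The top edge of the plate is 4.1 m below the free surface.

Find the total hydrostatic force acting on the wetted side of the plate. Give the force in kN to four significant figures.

γ = 0.789 × 9.81 = 7.74009 kN/m³.
The centroid lies 2.75/2 = 1.375 m below the top edge, so the centroid depth is h_c = 4.1 + 1.375 = 5.475 m.
A = 4.5 × 2.75 = 12.375 m².
Resultant F = γ·h_c·A = 7.74009 × 5.475 × 12.375 = 524.415 kN.

F ≈ 524.4 kN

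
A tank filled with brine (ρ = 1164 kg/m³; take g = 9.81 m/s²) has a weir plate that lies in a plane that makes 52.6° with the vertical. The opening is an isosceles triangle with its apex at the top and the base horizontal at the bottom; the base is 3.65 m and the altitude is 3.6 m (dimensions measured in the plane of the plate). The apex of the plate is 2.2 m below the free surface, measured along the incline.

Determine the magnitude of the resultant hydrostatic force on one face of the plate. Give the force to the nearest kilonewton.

F ≈ 210 kN

γ = ρg = 1164 × 9.81 / 1000 = 11.41884 kN/m³.
The plate makes 52.6° with the vertical, i.e. θ = 90° − 52.6° = 37.4° to the horizontal. Measuring y along the incline from the free-surface line, vertical depth h = y·sinθ with sinθ = 0.607376.
With the apex up, the centroid sits 2h/3 = 2 × 3.6/3 = 2.4 m below the apex, so y_c = 2.2 + 2.4 = 4.6 m and h_c = 4.6 × 0.607376 = 2.79393 m.
A = ½ × 3.65 × 3.6 = 6.57 m².
Resultant F = γ·h_c·A = 11.41884 × 2.79393 × 6.57 = 209.606 kN.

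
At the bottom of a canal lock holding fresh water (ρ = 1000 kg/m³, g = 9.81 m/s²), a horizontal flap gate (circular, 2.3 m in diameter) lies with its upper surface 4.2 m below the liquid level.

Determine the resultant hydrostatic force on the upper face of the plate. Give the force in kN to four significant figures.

γ = ρg = 1000 × 9.81 = 9810 N/m³ = 9.81 kN/m³.
The plate is horizontal, so pressure is uniform at p = γ·h = 9.81 × 4.2 = 41.202 kN/m².
A = π(1.15)² = 4.15476 m².
F = p·A = 41.202 × 4.15476 = 171.184 kN.

F ≈ 171.2 kN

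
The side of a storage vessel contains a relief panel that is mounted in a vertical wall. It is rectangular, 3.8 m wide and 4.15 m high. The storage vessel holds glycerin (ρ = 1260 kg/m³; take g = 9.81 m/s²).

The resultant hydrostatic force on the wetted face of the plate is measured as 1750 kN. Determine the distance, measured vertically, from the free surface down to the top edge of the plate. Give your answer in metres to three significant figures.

d_top ≈ 6.90 m

γ = ρg = 1260 × 9.81 / 1000 = 12.3606 kN/m³.
A = 3.8 × 4.15 = 15.77 m².
From F = γ·h_c·A, the centroid depth is h_c = 1750/(12.3606 × 15.77) = 8.97774 m.
The centroid lies 4.15/2 = 2.075 m below the top edge, so the top edge sits at h_top = 8.97774 − 2.075 = 6.90274 m below the surface.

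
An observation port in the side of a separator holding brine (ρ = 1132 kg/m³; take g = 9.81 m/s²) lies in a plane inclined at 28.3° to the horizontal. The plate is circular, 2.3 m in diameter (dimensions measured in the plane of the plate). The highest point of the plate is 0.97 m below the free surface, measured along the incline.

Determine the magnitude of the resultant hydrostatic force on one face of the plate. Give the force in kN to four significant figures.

F ≈ 46.37 kN

γ = ρg = 1132 × 9.81 / 1000 = 11.10492 kN/m³.
Let θ = 28.3° be the plate's angle to the horizontal; measure y along the incline from where the plane meets the free surface. Vertical depth h = y·sinθ with sinθ = 0.474088.
The centroid is at the centre, 1.15 m below the top of the plate, so y_c = 0.97 + 1.15 = 2.12 m and h_c = 2.12 × 0.474088 = 1.00507 m.
A = π(1.15)² = 4.15476 m².
Resultant F = γ·h_c·A = 11.10492 × 1.00507 × 4.15476 = 46.3722 kN.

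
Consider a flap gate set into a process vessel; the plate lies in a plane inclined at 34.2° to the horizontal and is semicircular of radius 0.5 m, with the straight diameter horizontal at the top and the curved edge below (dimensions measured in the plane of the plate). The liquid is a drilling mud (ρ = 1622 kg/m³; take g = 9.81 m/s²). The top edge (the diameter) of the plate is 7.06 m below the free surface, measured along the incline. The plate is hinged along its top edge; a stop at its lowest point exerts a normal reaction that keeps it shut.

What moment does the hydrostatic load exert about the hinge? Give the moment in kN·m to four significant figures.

M ≈ 5.481 kN·m

γ = ρg = 1622 × 9.81 / 1000 = 15.91182 kN/m³.
Let θ = 34.2° be the plate's angle to the horizontal; measure y along the incline from where the plane meets the free surface. Vertical depth h = y·sinθ with sinθ = 0.562083.
The centroid of a semicircle lies 4r/(3π) = 0.212207 m from the diameter, here below the top edge, so y_c = 7.06 + 0.212207 = 7.27221 m and h_c = 7.27221 × 0.562083 = 4.08759 m.
A = πr²/2 = π × 0.5²/2 = 0.392699 m².
Resultant F = γ·h_c·A = 15.91182 × 4.08759 × 0.392699 = 25.5415 kN.
I_c = (π/8 − 8/(9π))·r⁴ = 0.109757 × 0.5⁴ = 0.00685981 m⁴.
Centre of pressure: y_p = y_c + I_c/(y_c·A) = 7.27221 + 0.00685981/(7.27221 × 0.392699) = 7.27221 + 0.00240207 = 7.27461 m along the plane.
The resultant acts 0.212207 + 0.00240207 = 0.214609 m (along the plate) below the hinge at the top edge, so the moment about the hinge is M = F × 0.214609 = 25.5415 × 0.214609 = 5.48144 kN·m.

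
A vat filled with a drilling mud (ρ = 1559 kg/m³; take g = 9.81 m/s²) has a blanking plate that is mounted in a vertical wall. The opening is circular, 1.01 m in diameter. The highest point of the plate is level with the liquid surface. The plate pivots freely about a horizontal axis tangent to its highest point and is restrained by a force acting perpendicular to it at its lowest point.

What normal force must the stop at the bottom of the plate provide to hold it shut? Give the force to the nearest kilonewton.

γ = ρg = 1559 × 9.81 / 1000 = 15.29379 kN/m³.
The centroid is at the centre, 0.505 m below the top of the plate, so the centroid depth is h_c = 0.505 m.
A = π(0.505)² = 0.801185 m².
Resultant F = γ·h_c·A = 15.29379 × 0.505 × 0.801185 = 6.18784 kN.
I_c = πr⁴/4 = π × 0.505⁴/4 = 0.0510805 m⁴.
Centre of pressure: y_p = y_c + I_c/(y_c·A) = 0.505 + 0.0510805/(0.505 × 0.801185) = 0.505 + 0.12625 = 0.63125 m along the plane.
The resultant acts 0.505 + 0.12625 = 0.63125 m (along the plate) below the hinge at the top edge, so the moment about the hinge is M = F × 0.63125 = 6.18784 × 0.63125 = 3.90607 kN·m.
A normal force at the bottom, 1.01 m from the hinge, must supply this moment: P = 3.90607/1.01 = 3.8674 kN.

P ≈ 4 kN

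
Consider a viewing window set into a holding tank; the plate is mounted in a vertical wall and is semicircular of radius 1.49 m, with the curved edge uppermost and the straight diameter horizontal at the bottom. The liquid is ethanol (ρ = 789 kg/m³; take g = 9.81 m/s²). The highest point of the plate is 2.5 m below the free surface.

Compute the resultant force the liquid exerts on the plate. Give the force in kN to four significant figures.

F ≈ 90.63 kN

γ = ρg = 789 × 9.81 / 1000 = 7.74009 kN/m³.
The centroid lies 4r/(3π) = 0.632376 m above the diameter, so r − 4r/(3π) = 1.49 − 0.632376 = 0.857624 m below the topmost point, so the centroid depth is h_c = 2.5 + 0.857624 = 3.35762 m.
A = πr²/2 = π × 1.49²/2 = 3.48732 m².
Resultant F = γ·h_c·A = 7.74009 × 3.35762 × 3.48732 = 90.6295 kN.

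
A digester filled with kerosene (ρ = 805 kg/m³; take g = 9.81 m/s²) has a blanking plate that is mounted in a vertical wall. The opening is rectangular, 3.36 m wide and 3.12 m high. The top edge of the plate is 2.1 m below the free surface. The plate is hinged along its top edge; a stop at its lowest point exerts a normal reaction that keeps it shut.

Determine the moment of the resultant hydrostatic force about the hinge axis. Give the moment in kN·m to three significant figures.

γ = ρg = 805 × 9.81 / 1000 = 7.89705 kN/m³.
The centroid lies 3.12/2 = 1.56 m below the top edge, so the centroid depth is h_c = 2.1 + 1.56 = 3.66 m.
A = 3.36 × 3.12 = 10.4832 m².
Resultant F = γ·h_c·A = 7.89705 × 3.66 × 10.4832 = 302.998 kN.
I_c = b·h³/12 = 3.36 × 3.12³/12 = 8.50397 m⁴.
Centre of pressure: y_p = y_c + I_c/(y_c·A) = 3.66 + 8.50397/(3.66 × 10.4832) = 3.66 + 0.221639 = 3.88164 m along the plane.
The resultant acts 1.56 + 0.221639 = 1.78164 m (along the plate) below the hinge at the top edge, so the moment about the hinge is M = F × 1.78164 = 302.998 × 1.78164 = 539.833 kN·m.

M ≈ 540 kN·m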